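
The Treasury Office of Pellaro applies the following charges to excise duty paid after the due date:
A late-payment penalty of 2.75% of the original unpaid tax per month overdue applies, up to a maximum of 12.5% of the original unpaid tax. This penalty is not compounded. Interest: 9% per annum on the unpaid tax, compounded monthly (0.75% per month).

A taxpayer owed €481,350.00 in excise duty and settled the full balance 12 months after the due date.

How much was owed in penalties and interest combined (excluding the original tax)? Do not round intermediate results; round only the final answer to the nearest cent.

Penalty (uncapped): 12 × 2.75% × €481,350.00 = €158,845.50; cap = 12.5% × €481,350.00 = €60,168.75 → penalty = €60,168.75
Interest: €481,350.00 × ((1 + 0.0075)^12 − 1) = €481,350.00 × 0.0938069… = €45,153.9502…
Penalties + interest = €60,168.7500 + €45,153.9502… = €105,322.70

€105,322.70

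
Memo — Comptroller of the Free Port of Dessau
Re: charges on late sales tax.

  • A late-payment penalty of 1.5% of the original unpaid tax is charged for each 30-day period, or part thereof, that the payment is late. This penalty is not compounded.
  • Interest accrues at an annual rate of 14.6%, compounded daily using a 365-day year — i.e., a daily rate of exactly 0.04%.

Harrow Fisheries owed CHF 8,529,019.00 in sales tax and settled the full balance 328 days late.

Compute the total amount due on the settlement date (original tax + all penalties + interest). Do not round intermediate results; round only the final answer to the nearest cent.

Penalty periods: ⌈328/30⌉ = 11; penalty = 11 × 1.5% × CHF 8,529,019.00 = CHF 1,407,288.14…
Interest: CHF 8,529,019.00 × ((1 + 0.0004)^328 − 1) = CHF 8,529,019.00 × 0.14016589… = CHF 1,195,477.5159…
Total = CHF 8,529,019.00 + CHF 1,407,288.1350 + CHF 1,195,477.5159… = CHF 11,131,784.65

CHF 11,131,784.65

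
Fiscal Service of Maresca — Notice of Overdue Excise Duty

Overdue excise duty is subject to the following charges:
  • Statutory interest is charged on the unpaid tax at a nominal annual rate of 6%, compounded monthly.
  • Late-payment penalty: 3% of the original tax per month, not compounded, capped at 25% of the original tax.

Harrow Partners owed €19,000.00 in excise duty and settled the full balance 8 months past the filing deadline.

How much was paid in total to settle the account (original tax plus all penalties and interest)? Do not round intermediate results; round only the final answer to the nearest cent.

€24,333.43

Penalty: 8 × 3% × €19,000.00 = €4,560.00 (below the 25% cap of €4,750.00)
Interest (6%/yr ÷ 12 = 0.5%/month): €19,000.00 × ((1 + 0.005)^8 − 1) = €773.4338…
Total = €19,000.00 + €4,560.0000 + €773.4338… = €24,333.43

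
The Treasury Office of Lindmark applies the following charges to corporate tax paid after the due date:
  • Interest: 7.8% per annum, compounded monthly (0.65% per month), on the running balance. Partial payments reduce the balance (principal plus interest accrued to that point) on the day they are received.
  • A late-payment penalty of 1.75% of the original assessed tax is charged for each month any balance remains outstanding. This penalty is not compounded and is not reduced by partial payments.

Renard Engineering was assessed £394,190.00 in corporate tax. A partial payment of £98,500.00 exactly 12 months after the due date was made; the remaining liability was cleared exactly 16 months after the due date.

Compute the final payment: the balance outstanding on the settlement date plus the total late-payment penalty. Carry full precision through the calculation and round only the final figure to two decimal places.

Balance at month 12: £394,190.0000 × (1 + 0.0065)^12 = £426,060.1867…
After £98,500.00 payment: £426,060.1867… − £98,500.00 = £327,560.1867…
Balance at month 16: £327,560.1867… × (1 + 0.0065)^4 = £336,160.1485…
Penalty: 16 × 1.75% × £394,190.00 = £110,373.20
Final settlement = outstanding balance + penalty = £336,160.1485… + £110,373.20 = £446,533.35

£446,533.35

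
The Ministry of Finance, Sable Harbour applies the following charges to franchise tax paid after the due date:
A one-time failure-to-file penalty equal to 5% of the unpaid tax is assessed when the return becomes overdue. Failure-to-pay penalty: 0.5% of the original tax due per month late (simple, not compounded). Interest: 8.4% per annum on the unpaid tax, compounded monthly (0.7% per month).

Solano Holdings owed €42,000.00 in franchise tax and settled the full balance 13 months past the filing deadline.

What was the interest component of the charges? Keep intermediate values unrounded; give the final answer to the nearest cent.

Interest: €42,000.00 × ((1 + 0.007)^13 − 1) = €42,000.00 × 0.0949218… = €3,986.7171…

€3,986.72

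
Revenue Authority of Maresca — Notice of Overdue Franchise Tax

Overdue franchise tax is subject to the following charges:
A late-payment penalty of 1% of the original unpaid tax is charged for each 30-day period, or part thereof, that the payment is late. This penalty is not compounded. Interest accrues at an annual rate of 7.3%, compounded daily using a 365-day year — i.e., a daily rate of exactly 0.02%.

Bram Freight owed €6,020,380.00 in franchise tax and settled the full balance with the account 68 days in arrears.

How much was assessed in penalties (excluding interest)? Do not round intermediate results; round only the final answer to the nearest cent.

€180,611.40

Penalty periods: ⌈68/30⌉ = 3; penalty = 3 × 1% × €6,020,380.00 = €180,611.40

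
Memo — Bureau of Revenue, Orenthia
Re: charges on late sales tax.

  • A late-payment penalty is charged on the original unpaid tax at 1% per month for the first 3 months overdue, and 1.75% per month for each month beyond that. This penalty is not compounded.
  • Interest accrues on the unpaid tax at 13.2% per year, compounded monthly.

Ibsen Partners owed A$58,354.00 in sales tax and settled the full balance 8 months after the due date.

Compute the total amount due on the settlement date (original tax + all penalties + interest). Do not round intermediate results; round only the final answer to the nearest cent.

A$70,547.86

Penalty, months 1–3: 3 × 1% × A$58,354.00 = A$1,750.62
Penalty, months 4–8: 5 × 1.75% × A$58,354.00 = A$5,105.98…
Interest (13.2%/yr ÷ 12 = 1.1%/month): A$58,354.00 × ((1 + 0.011)^8 − 1) = A$5,337.2652…
Total = A$58,354.00 + A$6,856.5950 + A$5,337.2652… = A$70,547.86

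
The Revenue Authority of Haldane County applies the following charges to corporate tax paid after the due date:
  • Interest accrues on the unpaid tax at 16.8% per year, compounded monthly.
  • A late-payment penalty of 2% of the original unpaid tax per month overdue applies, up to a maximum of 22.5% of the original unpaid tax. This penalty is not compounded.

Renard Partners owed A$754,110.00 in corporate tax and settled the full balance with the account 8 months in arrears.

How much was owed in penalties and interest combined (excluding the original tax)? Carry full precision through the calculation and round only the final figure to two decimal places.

Penalty: 8 × 2% × A$754,110.00 = A$120,657.60 (below the 22.5% cap of A$169,674.75)
Interest (16.8%/yr ÷ 12 = 1.4%/month): A$754,110.00 × ((1 + 0.014)^8 − 1) = A$88,716.8060…
Penalties + interest = A$120,657.6000 + A$88,716.8060… = A$209,374.41

A$209,374.41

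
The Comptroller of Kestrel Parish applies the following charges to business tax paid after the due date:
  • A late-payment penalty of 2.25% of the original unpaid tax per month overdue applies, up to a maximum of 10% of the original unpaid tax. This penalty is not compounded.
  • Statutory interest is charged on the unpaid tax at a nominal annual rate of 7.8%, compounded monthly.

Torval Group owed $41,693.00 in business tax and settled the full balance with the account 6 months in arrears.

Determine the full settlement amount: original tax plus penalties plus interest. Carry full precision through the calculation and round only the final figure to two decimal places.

Penalty (uncapped): 6 × 2.25% × $41,693.00 = $5,628.56…; cap = 10% × $41,693.00 = $4,169.30 → penalty = $4,169.30
Interest (7.8%/yr ÷ 12 = 0.65%/month): $41,693.00 × ((1 + 0.0065)^6 − 1) = $1,652.6801…
Total = $41,693.00 + $4,169.3000 + $1,652.6801… = $47,514.98

$47,514.98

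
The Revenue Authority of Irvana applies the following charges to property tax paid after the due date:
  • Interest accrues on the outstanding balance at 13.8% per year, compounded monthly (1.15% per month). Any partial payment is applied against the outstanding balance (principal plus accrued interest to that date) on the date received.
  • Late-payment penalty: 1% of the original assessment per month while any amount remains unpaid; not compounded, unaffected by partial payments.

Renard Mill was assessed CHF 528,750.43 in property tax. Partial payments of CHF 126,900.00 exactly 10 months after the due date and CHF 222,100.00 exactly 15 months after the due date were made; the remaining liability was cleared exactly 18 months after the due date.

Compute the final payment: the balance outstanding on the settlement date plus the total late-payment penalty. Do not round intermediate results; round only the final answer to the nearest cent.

Balance at month 10: CHF 528,750.4300 × (1 + 0.0115)^10 = CHF 592,801.9242…
After CHF 126,900.00 payment: CHF 592,801.9242… − CHF 126,900.00 = CHF 465,901.9242…
Balance at month 15: CHF 465,901.9242… × (1 + 0.0115)^5 = CHF 493,314.5667…
After CHF 222,100.00 payment: CHF 493,314.5667… − CHF 222,100.00 = CHF 271,214.5667…
Balance at month 18: CHF 271,214.5667… × (1 + 0.0115)^3 = CHF 280,679.4861…
Penalty: 18 × 1% × CHF 528,750.43 = CHF 95,175.08…
Final settlement = outstanding balance + penalty = CHF 280,679.4861… + CHF 95,175.08… = CHF 375,854.56

CHF 375,854.56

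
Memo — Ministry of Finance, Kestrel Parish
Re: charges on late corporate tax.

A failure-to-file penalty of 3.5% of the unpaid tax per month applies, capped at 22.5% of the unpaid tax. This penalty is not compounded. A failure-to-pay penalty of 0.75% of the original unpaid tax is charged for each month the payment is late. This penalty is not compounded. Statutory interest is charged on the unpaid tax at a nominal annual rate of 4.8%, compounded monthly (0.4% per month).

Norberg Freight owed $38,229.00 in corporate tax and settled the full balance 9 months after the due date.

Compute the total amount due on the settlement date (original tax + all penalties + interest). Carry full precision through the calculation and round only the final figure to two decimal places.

Failure-to-file: 9 × 3.5% × $38,229.00 = $12,042.14…, capped at 22.5% × $38,229.00 = $8,601.53…
Failure-to-pay penalty: 9 × 0.75% × $38,229.00 = $2,580.46…
Interest: $38,229.00 × ((1 + 0.004)^9 − 1) = $38,229.00 × 0.0365814… = $1,398.4707…
Total = $38,229.00 + $11,181.9825 + $1,398.4707… = $50,809.45

$50,809.45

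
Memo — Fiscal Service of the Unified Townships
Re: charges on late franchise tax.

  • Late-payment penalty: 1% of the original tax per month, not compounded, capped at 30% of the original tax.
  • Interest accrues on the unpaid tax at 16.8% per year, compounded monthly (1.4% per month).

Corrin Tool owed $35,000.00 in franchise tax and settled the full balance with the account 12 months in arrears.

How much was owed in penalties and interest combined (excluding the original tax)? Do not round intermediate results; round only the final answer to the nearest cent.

$10,554.57

Penalty: 12 × 1% × $35,000.00 = $4,200.00 (below the 30% cap of $10,500.00)
Interest: $35,000.00 × ((1 + 0.014)^12 − 1) = $35,000.00 × 0.1815591… = $6,354.5695…
Penalties + interest = $4,200.0000 + $6,354.5695… = $10,554.57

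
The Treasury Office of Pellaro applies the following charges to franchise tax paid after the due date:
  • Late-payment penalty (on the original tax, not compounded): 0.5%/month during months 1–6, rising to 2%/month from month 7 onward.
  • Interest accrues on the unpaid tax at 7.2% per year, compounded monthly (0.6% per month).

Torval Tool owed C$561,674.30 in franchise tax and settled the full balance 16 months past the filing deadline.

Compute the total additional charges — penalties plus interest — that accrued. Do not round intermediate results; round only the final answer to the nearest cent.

C$185,601.54

Penalty, months 1–6: 6 × 0.5% × C$561,674.30 = C$16,850.23…
Penalty, months 7–16: 10 × 2% × C$561,674.30 = C$112,334.86
Interest: C$561,674.30 × ((1 + 0.006)^16 − 1) = C$561,674.30 × 0.1004434… = C$56,416.4500…
Penalties + interest = C$129,185.0890 + C$56,416.4500… = C$185,601.54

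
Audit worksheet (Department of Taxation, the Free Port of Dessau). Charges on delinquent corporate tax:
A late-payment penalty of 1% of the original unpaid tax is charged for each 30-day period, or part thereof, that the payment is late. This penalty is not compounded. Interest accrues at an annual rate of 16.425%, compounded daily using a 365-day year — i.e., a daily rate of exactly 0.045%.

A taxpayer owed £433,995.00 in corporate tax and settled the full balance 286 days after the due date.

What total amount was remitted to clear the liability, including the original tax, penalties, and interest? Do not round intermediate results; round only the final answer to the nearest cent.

Penalty periods: ⌈286/30⌉ = 10; penalty = 10 × 1% × £433,995.00 = £43,399.50
Interest: £433,995.00 × ((1 + 0.00045)^286 − 1) = £433,995.00 × 0.13731594… = £59,594.4331…
Total = £433,995.00 + £43,399.5000 + £59,594.4331… = £536,988.93

£536,988.93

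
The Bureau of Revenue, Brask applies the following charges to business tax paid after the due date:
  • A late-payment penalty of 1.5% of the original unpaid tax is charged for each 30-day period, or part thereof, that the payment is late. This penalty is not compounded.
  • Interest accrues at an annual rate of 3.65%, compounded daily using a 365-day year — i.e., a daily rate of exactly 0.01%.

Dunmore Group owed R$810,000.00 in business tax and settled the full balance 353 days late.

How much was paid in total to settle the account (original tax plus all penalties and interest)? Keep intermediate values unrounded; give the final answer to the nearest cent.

R$984,902.18

Penalty periods: ⌈353/30⌉ = 12; penalty = 12 × 1.5% × R$810,000.00 = R$145,800.00
Interest: R$810,000.00 × ((1 + 0.0001)^353 − 1) = R$810,000.00 × 0.03592861… = R$29,102.1766…
Total = R$810,000.00 + R$145,800.0000 + R$29,102.1766… = R$984,902.18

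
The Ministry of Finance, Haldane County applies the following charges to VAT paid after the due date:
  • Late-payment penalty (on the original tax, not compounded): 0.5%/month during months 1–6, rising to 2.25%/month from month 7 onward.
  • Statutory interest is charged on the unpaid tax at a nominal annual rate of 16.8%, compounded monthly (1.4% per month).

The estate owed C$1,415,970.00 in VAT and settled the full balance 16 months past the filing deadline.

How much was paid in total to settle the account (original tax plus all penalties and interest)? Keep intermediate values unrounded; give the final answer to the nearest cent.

C$2,129,801.49

Penalty, months 1–6: 6 × 0.5% × C$1,415,970.00 = C$42,479.10
Penalty, months 7–16: 10 × 2.25% × C$1,415,970.00 = C$318,593.25
Interest: C$1,415,970.00 × ((1 + 0.014)^16 − 1) = C$1,415,970.00 × 0.2491290… = C$352,759.1446…
Total = C$1,415,970.00 + C$361,072.3500 + C$352,759.1446… = C$2,129,801.49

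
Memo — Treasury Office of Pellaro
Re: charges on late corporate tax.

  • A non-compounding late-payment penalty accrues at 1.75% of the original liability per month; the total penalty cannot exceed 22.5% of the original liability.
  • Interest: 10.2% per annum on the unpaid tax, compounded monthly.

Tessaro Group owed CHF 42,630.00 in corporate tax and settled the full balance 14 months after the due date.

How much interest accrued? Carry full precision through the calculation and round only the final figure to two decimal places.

Interest (10.2%/yr ÷ 12 = 0.85%/month): CHF 42,630.00 × ((1 + 0.0085)^14 − 1) = CHF 5,363.0078…

CHF 5,363.01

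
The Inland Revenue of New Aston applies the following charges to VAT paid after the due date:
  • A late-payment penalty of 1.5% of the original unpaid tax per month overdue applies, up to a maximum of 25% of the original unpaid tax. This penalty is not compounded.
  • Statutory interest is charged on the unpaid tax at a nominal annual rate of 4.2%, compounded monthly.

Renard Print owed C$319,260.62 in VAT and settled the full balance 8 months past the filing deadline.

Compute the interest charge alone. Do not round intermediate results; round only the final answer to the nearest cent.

Interest (4.2%/yr ÷ 12 = 0.35%/month): C$319,260.62 × ((1 + 0.0035)^8 − 1) = C$9,049.5737…

C$9,049.57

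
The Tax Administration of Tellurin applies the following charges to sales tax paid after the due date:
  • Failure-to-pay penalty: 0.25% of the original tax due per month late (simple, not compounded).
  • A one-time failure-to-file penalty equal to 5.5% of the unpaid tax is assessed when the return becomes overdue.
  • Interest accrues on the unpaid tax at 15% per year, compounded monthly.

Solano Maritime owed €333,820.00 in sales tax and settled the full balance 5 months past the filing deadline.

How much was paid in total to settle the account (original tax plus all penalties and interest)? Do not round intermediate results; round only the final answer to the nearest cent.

€377,744.75

Failure-to-file penalty: 5.5% × €333,820.00 = €18,360.10
Failure-to-pay penalty = 0.25% × €333,820.00 × 5 mo = €4,172.75
Interest (15%/yr ÷ 12 = 1.25%/month): €333,820.00 × ((1 + 0.0125)^5 − 1) = €21,391.9045…
Total = €333,820.00 + €22,532.8500 + €21,391.9045… = €377,744.75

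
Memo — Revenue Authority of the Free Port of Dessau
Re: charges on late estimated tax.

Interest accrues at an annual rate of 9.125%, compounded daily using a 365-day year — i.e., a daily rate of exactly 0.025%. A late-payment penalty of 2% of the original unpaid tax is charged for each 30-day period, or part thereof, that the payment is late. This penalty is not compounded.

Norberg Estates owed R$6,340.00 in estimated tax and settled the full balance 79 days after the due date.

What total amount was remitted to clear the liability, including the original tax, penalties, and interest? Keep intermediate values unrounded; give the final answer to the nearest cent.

Penalty periods: ⌈79/30⌉ = 3; penalty = 3 × 2% × R$6,340.00 = R$380.40
Interest: R$6,340.00 × ((1 + 0.00025)^79 − 1) = R$6,340.00 × 0.01994380… = R$126.4437…
Total = R$6,340.00 + R$380.4000 + R$126.4437… = R$6,846.84

R$6,846.84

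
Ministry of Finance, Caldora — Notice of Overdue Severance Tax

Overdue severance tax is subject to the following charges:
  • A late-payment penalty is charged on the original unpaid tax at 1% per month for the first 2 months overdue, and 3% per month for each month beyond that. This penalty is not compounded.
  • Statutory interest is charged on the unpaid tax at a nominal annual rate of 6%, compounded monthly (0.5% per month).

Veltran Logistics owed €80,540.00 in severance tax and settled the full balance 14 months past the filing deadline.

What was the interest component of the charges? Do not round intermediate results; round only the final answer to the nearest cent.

€5,824.74

Interest: €80,540.00 × ((1 + 0.005)^14 − 1) = €80,540.00 × 0.0723211… = €5,824.7440…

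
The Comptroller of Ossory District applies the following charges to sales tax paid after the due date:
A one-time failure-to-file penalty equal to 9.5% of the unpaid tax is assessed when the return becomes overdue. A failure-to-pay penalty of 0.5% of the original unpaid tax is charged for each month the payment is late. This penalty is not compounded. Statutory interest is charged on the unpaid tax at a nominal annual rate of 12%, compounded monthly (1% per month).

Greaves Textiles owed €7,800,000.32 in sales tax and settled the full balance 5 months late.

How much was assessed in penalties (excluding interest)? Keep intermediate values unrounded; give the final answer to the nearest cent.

€936,000.04

Failure-to-file penalty: 9.5% × €7,800,000.32 = €741,000.03…
Failure-to-pay penalty = 0.5% × €7,800,000.32 × 5 mo = €195,000.01…
Total penalty = €741,000.03… + €195,000.01… = €936,000.04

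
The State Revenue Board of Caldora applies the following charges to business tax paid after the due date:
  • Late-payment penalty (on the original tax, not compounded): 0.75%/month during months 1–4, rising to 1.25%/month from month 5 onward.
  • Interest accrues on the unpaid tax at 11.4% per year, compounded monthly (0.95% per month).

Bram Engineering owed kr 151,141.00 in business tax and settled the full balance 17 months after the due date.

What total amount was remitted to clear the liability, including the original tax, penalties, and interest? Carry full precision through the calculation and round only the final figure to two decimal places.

kr 206,591.14

Penalty, months 1–4: 4 × 0.75% × kr 151,141.00 = kr 4,534.23
Penalty, months 5–17: 13 × 1.25% × kr 151,141.00 = kr 24,560.41…
Interest: kr 151,141.00 × ((1 + 0.0095)^17 − 1) = kr 151,141.00 × 0.1743769… = kr 26,355.4973…
Total = kr 151,141.00 + kr 29,094.6425 + kr 26,355.4973… = kr 206,591.14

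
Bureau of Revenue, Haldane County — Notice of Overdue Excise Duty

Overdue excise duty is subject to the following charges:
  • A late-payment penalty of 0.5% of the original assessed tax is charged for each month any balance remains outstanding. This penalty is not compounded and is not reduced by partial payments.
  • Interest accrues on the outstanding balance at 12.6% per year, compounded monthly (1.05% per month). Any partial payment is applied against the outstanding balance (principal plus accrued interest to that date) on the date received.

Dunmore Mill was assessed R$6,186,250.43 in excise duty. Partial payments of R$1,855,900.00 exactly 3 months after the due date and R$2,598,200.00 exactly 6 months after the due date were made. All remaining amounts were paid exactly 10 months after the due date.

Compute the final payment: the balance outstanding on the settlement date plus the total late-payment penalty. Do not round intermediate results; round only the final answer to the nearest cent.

Balance at month 3: R$6,186,250.4300 × (1 + 0.0105)^3 = R$6,383,170.5822…
After R$1,855,900.00 payment: R$6,383,170.5822… − R$1,855,900.00 = R$4,527,270.5822…
Balance at month 6: R$4,527,270.5822… × (1 + 0.0105)^3 = R$4,671,382.2412…
After R$2,598,200.00 payment: R$4,671,382.2412… − R$2,598,200.00 = R$2,073,182.2412…
Balance at month 10: R$2,073,182.2412… × (1 + 0.0105)^4 = R$2,161,636.9305…
Penalty: 10 × 0.5% × R$6,186,250.43 = R$309,312.52…
Final settlement = outstanding balance + penalty = R$2,161,636.9305… + R$309,312.52… = R$2,470,949.45

R$2,470,949.45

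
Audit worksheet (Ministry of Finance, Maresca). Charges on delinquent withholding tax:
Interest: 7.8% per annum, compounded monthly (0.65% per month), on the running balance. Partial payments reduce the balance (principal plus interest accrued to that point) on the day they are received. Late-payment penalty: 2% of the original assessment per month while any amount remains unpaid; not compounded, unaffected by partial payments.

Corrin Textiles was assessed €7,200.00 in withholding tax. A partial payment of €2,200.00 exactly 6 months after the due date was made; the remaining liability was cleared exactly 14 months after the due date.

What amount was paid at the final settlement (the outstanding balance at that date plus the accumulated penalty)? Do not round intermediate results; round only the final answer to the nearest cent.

€7,582.58

Balance at month 6: €7,200.0000 × (1 + 0.0065)^6 = €7,485.4027…
After €2,200.00 payment: €7,485.4027… − €2,200.00 = €5,285.4027…
Balance at month 14: €5,285.4027… × (1 + 0.0065)^8 = €5,566.5783…
Penalty: 14 × 2% × €7,200.00 = €2,016.00
Final settlement = outstanding balance + penalty = €5,566.5783… + €2,016.00 = €7,582.58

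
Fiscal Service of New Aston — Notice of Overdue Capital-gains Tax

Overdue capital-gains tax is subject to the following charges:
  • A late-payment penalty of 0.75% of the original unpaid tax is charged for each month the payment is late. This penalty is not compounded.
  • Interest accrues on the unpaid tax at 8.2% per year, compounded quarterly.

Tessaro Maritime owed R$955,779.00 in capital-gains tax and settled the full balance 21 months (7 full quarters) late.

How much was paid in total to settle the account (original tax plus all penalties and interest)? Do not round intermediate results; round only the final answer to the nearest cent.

R$1,252,197.64

Late-payment penalty = 0.75% × R$955,779.00 × 21 mo = R$150,535.19…
Interest (8.2%/yr ÷ 4 = 2.05%/quarter): R$955,779.00 × ((1 + 0.0205)^7 − 1) = R$145,883.4517…
Total = R$955,779.00 + R$150,535.1925 + R$145,883.4517… = R$1,252,197.64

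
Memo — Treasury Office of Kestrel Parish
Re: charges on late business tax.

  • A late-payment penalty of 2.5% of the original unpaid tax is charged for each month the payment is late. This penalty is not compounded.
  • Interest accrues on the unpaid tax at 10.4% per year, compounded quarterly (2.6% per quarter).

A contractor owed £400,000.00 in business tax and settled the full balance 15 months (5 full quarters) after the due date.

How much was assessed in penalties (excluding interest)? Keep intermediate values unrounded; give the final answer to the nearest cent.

£150,000.00

Late-payment penalty: 15 × 2.5% × £400,000.00 = £150,000.00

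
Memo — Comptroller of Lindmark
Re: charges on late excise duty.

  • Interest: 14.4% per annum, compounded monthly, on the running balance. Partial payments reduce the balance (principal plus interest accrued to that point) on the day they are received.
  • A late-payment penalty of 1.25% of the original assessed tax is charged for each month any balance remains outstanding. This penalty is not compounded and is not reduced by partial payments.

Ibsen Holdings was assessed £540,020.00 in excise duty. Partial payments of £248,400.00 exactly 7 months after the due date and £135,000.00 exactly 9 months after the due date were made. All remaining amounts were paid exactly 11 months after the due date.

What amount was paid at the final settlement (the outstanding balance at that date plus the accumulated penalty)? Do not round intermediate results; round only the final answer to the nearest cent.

Monthly rate = 14.4% ÷ 12 = 1.2%
Balance at month 7: £540,020.0000 × (1 + 0.012)^7 = £587,047.7556…
After £248,400.00 payment: £587,047.7556… − £248,400.00 = £338,647.7556…
Balance at month 9: £338,647.7556… × (1 + 0.012)^2 = £346,824.0671…
After £135,000.00 payment: £346,824.0671… − £135,000.00 = £211,824.0671…
Balance at month 11: £211,824.0671… × (1 + 0.012)^2 = £216,938.3473…
Penalty: 11 × 1.25% × £540,020.00 = £74,252.75
Final settlement = outstanding balance + penalty = £216,938.3473… + £74,252.75 = £291,191.10

£291,191.10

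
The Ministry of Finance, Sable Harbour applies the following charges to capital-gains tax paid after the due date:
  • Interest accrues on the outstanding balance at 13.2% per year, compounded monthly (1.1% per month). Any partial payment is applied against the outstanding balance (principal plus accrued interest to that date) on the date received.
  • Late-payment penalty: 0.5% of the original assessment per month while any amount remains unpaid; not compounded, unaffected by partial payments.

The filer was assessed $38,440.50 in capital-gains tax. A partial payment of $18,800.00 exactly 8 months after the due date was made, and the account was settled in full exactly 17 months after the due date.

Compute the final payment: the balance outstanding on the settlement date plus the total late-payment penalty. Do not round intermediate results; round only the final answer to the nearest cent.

Balance at month 8: $38,440.5000 × (1 + 0.011)^8 = $41,956.4054…
After $18,800.00 payment: $41,956.4054… − $18,800.00 = $23,156.4054…
Balance at month 17: $23,156.4054… × (1 + 0.011)^9 = $25,552.3910…
Penalty: 17 × 0.5% × $38,440.50 = $3,267.44…
Final settlement = outstanding balance + penalty = $25,552.3910… + $3,267.44… = $28,819.83

$28,819.83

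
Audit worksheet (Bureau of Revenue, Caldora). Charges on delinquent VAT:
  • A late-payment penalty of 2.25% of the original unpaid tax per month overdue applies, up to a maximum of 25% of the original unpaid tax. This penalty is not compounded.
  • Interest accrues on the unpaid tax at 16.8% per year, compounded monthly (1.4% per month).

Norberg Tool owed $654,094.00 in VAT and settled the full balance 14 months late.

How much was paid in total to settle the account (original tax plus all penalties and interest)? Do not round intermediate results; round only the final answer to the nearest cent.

Penalty (uncapped): 14 × 2.25% × $654,094.00 = $206,039.61; cap = 25% × $654,094.00 = $163,523.50 → penalty = $163,523.50
Interest: $654,094.00 × ((1 + 0.014)^14 − 1) = $654,094.00 × 0.2148744… = $140,548.0362…
Total = $654,094.00 + $163,523.5000 + $140,548.0362… = $958,165.54

$958,165.54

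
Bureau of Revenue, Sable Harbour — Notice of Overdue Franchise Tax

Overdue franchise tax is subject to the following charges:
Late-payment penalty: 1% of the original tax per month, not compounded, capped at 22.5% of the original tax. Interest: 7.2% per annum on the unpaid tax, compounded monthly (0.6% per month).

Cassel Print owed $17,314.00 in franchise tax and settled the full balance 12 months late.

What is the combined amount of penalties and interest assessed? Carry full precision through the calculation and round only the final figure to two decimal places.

Penalty: 12 × 1% × $17,314.00 = $2,077.68 (below the 22.5% cap of $3,895.65)
Interest: $17,314.00 × ((1 + 0.006)^12 − 1) = $17,314.00 × 0.0744242… = $1,288.5800…
Penalties + interest = $2,077.6800 + $1,288.5800… = $3,366.26

$3,366.26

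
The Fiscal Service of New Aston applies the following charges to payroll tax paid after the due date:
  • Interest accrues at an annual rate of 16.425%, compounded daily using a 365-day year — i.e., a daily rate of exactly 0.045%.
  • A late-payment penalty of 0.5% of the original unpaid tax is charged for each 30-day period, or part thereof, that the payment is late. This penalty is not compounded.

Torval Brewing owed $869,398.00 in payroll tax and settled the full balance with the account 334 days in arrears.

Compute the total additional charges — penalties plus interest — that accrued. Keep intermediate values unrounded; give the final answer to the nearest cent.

$193,131.16

Penalty periods: ⌈334/30⌉ = 12; penalty = 12 × 0.5% × $869,398.00 = $52,163.88
Interest: $869,398.00 × ((1 + 0.00045)^334 − 1) = $869,398.00 × 0.16214356… = $140,967.2830…
Penalties + interest = $52,163.8800 + $140,967.2830… = $193,131.16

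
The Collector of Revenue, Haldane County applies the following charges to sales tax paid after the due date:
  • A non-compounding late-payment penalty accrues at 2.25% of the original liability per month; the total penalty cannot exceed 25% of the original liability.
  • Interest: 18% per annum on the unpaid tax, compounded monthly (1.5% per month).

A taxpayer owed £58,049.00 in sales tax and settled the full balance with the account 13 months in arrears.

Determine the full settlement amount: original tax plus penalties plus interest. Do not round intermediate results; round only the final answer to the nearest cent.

£84,957.76

Penalty (uncapped): 13 × 2.25% × £58,049.00 = £16,979.33…; cap = 25% × £58,049.00 = £14,512.25 → penalty = £14,512.25
Interest: £58,049.00 × ((1 + 0.015)^13 − 1) = £58,049.00 × 0.2135524… = £12,396.5058…
Total = £58,049.00 + £14,512.2500 + £12,396.5058… = £84,957.76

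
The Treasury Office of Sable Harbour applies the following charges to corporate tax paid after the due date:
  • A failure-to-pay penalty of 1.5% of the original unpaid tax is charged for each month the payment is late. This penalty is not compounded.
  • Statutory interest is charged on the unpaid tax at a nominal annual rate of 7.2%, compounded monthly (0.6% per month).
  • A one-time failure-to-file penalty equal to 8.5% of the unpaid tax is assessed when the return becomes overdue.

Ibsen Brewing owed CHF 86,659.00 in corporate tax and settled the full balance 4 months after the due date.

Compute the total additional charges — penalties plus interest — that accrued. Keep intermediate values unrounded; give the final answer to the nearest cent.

CHF 14,664.16

Failure-to-file penalty: 8.5% × CHF 86,659.00 = CHF 7,366.02…
Failure-to-pay penalty: 4 × 1.5% × CHF 86,659.00 = CHF 5,199.54
Interest: CHF 86,659.00 × ((1 + 0.006)^4 − 1) = CHF 86,659.00 × 0.0242169… = CHF 2,098.6093…
Penalties + interest = CHF 12,565.5550 + CHF 2,098.6093… = CHF 14,664.16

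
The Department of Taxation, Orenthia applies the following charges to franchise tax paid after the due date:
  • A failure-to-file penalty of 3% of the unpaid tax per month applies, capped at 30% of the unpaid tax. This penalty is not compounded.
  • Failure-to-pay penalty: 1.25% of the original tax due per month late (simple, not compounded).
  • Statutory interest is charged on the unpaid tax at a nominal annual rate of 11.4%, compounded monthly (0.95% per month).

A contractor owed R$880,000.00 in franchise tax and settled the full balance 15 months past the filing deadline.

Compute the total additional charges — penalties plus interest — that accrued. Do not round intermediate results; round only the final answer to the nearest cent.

Failure-to-file: 15 × 3% × R$880,000.00 = R$396,000.00, capped at 30% × R$880,000.00 = R$264,000.00
Failure-to-pay penalty = 1.25% × R$880,000.00 × 15 mo = R$165,000.00
Interest: R$880,000.00 × ((1 + 0.0095)^15 − 1) = R$880,000.00 × 0.1523777… = R$134,092.3846…
Penalties + interest = R$429,000.0000 + R$134,092.3846… = R$563,092.38

R$563,092.38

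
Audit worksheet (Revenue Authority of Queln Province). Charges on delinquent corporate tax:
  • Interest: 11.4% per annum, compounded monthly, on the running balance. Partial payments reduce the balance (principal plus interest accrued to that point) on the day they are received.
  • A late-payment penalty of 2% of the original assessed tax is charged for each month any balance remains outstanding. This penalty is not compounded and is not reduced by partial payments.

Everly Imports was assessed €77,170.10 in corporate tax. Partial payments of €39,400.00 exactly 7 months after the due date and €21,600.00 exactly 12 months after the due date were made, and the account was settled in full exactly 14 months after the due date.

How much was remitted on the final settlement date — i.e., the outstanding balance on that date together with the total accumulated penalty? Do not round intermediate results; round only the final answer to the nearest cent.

€45,591.54

Monthly rate = 11.4% ÷ 12 = 0.95%
Balance at month 7: €77,170.1000 × (1 + 0.0095)^7 = €82,450.5061…
After €39,400.00 payment: €82,450.5061… − €39,400.00 = €43,050.5061…
Balance at month 12: €43,050.5061… × (1 + 0.0095)^5 = €45,134.6291…
After €21,600.00 payment: €45,134.6291… − €21,600.00 = €23,534.6291…
Balance at month 14: €23,534.6291… × (1 + 0.0095)^2 = €23,983.9111…
Penalty: 14 × 2% × €77,170.10 = €21,607.63…
Final settlement = outstanding balance + penalty = €23,983.9111… + €21,607.63… = €45,591.54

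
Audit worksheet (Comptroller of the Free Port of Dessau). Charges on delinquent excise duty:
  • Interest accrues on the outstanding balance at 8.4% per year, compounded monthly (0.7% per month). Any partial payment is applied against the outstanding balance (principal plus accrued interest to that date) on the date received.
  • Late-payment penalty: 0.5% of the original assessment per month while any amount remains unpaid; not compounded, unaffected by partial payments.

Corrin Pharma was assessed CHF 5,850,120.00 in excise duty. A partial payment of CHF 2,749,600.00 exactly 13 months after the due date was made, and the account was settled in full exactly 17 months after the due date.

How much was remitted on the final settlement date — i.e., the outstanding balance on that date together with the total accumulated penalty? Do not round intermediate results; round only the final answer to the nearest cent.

CHF 4,256,527.25

Balance at month 13: CHF 5,850,120.0000 × (1 + 0.007)^13 = CHF 6,405,424.1344…
After CHF 2,749,600.00 payment: CHF 6,405,424.1344… − CHF 2,749,600.00 = CHF 3,655,824.1344…
Balance at month 17: CHF 3,655,824.1344… × (1 + 0.007)^4 = CHF 3,759,267.0471…
Penalty: 17 × 0.5% × CHF 5,850,120.00 = CHF 497,260.20
Final settlement = outstanding balance + penalty = CHF 3,759,267.0471… + CHF 497,260.20 = CHF 4,256,527.25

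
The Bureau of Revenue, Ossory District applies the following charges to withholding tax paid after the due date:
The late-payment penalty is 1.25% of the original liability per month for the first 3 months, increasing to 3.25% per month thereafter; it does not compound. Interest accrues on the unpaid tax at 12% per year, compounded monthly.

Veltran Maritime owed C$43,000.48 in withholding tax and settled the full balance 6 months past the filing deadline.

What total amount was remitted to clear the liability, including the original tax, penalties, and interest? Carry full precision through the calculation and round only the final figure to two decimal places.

C$51,450.94

Penalty, months 1–3: 3 × 1.25% × C$43,000.48 = C$1,612.52…
Penalty, months 4–6: 3 × 3.25% × C$43,000.48 = C$4,192.55…
Interest (12%/yr ÷ 12 = 1%/month): C$43,000.48 × ((1 + 0.01)^6 − 1) = C$2,645.3960…
Total = C$43,000.48 + C$5,805.0648 + C$2,645.3960… = C$51,450.94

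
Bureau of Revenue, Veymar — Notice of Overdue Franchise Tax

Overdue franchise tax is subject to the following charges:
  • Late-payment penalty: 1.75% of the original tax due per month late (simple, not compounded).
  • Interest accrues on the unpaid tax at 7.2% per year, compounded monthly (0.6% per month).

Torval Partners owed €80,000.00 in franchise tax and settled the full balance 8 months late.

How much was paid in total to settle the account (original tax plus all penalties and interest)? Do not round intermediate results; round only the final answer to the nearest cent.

€95,121.61

Late-payment penalty = 1.75% × €80,000.00 × 8 mo = €11,200.00
Interest: €80,000.00 × ((1 + 0.006)^8 − 1) = €80,000.00 × 0.0490202… = €3,921.6150…
Total = €80,000.00 + €11,200.0000 + €3,921.6150… = €95,121.61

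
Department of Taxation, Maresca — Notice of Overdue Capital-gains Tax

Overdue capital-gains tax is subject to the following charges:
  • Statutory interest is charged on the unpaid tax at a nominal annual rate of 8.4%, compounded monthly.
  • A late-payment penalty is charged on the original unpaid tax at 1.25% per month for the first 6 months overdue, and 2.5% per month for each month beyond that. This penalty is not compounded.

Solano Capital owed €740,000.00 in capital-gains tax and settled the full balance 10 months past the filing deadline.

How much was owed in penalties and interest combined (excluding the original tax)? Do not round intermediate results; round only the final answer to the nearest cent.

Penalty, months 1–6: 6 × 1.25% × €740,000.00 = €55,500.00
Penalty, months 7–10: 4 × 2.5% × €740,000.00 = €74,000.00
Interest (8.4%/yr ÷ 12 = 0.7%/month): €740,000.00 × ((1 + 0.007)^10 − 1) = €53,462.5347…
Penalties + interest = €129,500.0000 + €53,462.5347… = €182,962.53

€182,962.53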